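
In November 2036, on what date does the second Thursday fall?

November 1, 2036 is a Saturday.
The first Thursday is therefore November 6 (5 days later).
The second Thursday is 6 + 1×7 = November 13.

November 13, 2036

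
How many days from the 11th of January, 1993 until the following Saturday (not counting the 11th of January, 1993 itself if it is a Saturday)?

Jan 11, 1993 is a Monday.
From Monday to the next Saturday is 5 days.

5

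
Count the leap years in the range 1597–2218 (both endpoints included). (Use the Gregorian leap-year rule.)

150

Multiples of 4 in [1597,2218]: 155.
Of those, multiples of 100: 7 (not leap unless ÷400).
Multiples of 400: 2.
Leap years = 155 − 7 + 2 = 150.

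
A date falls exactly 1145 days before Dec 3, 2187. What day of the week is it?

Thursday

Dec 3, 2187 is a Monday.
1145 mod 7 = 4, so 1145 days before a Monday is Monday − 4 = Thursday.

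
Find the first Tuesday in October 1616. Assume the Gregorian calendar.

October 4, 1616

October 1, 1616 is a Saturday.
The first Tuesday is therefore October 4 (3 days later).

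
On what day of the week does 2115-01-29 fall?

January 1, 2115 is a Tuesday.
Jan 1, 2115 → Jan 29, 2115: 28 days.
Total: 28 days.
28 mod 7 = 0, so Tuesday + 0 = Tuesday.

Tuesday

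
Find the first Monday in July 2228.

July 1, 2228 is a Tuesday.
The first Monday is therefore July 7 (6 days later).

July 7, 2228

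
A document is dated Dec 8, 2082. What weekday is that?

January 1, 2082 is a Thursday.
Jan 1, 2082 → Feb 1, 2082: 31 days (January has 31).
Feb 1, 2082 → Mar 1, 2082: 28 days (February has 28).
Mar 1, 2082 → Apr 1, 2082: 31 days (March has 31).
Apr 1, 2082 → May 1, 2082: 30 days (April has 30).
May 1, 2082 → Jun 1, 2082: 31 days (May has 31).
Jun 1, 2082 → Jul 1, 2082: 30 days (June has 30).
Jul 1, 2082 → Aug 1, 2082: 31 days (July has 31).
Aug 1, 2082 → Sep 1, 2082: 31 days (August has 31).
Sep 1, 2082 → Oct 1, 2082: 30 days (September has 30).
Oct 1, 2082 → Nov 1, 2082: 31 days (October has 31).
Nov 1, 2082 → Dec 1, 2082: 30 days (November has 30).
Dec 1, 2082 → Dec 8, 2082: 7 days.
Total: 341 days.
341 mod 7 = 5, so Thursday + 5 = Tuesday.

Tuesday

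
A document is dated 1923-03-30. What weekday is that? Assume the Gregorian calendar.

Doomsday rule: the anchor day for the 1900s is Wednesday. For year 23: 23÷12 = 1 r 11, and 11÷4 = 2, so 1+11+2 = 14.
Wednesday + 14 ≡ Wednesday — that's 1923's doomsday.
In March the doomsday date is Mar 14.
Mar 30 is 16 days after Mar 14; 16 mod 7 = 2, so Wednesday + 2 = Friday.

Friday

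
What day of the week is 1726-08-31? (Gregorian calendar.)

Saturday

Doomsday rule: the anchor day for the 1700s is Sunday. For year 26: 26÷12 = 2 r 2, and 2÷4 = 0, so 2+2+0 = 4.
Sunday + 4 ≡ Thursday — that's 1726's doomsday.
In August the doomsday date is Aug 8.
Aug 31 is 23 days after Aug 8; 23 mod 7 = 2, so Thursday + 2 = Saturday.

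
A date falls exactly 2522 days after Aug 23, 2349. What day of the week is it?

Thursday

Aug 23, 2349 is a Tuesday.
2522 mod 7 = 2, so 2522 days after a Tuesday is Tuesday + 2 = Thursday.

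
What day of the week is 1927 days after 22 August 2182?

Aug 22, 2182 is a Thursday.
1927 mod 7 = 2, so 1927 days after a Thursday is Thursday + 2 = Saturday.

Saturday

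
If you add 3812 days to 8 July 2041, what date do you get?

+365 (one year) → Jul 8, 2042 (3447 left).
+365 (one year) → Jul 8, 2043 (3082 left).
+366 (one year; includes Feb 29, 2044) → Jul 8, 2044 (2716 left).
+365 (one year) → Jul 8, 2045 (2351 left).
+365 (one year) → Jul 8, 2046 (1986 left).
+365 (one year) → Jul 8, 2047 (1621 left).
+366 (one year; includes Feb 29, 2048) → Jul 8, 2048 (1255 left).
+365 (one year) → Jul 8, 2049 (890 left).
+365 (one year) → Jul 8, 2050 (525 left).
+365 (one year) → Jul 8, 2051 (160 left).
Jul has 31 days: +24 → Aug 1, 2051 (136 left).
Aug has 31 days: +31 → Sep 1, 2051 (105 left).
Sep has 30 days: +30 → Oct 1, 2051 (75 left).
Oct has 31 days: +31 → Nov 1, 2051 (44 left).
Nov has 30 days: +30 → Dec 1, 2051 (14 left).
+14 → Dec 15, 2051.

December 15, 2051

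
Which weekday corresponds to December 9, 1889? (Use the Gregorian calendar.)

Monday

Doomsday rule: the anchor day for the 1800s is Friday. For year 89: 89÷12 = 7 r 5, and 5÷4 = 1, so 7+5+1 = 13.
Friday + 13 ≡ Thursday — that's 1889's doomsday.
In December the doomsday date is Dec 12.
Dec 9 is 3 days before Dec 12; 3 mod 7 = 3, so Thursday − 3 = Monday.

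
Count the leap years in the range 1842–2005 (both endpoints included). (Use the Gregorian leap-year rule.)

40

Multiples of 4 in [1842,2005]: 41.
Of those, multiples of 100: 2 (not leap unless ÷400).
Multiples of 400: 1.
Leap years = 41 − 2 + 1 = 40.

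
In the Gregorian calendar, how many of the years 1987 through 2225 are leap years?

Multiples of 4 in [1987,2225]: 60.
Of those, multiples of 100: 3 (not leap unless ÷400).
Multiples of 400: 1.
Leap years = 60 − 3 + 1 = 58.

58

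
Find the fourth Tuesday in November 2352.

November 25, 2352

November 1, 2352 is a Saturday.
The first Tuesday is therefore November 4 (3 days later).
The fourth Tuesday is 4 + 3×7 = November 25.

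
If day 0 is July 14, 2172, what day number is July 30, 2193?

7686

Jul 14, 2172 → Jul 14, 2173: 365 days.
Jul 14, 2173 → Jul 14, 2174: 365 days.
Jul 14, 2174 → Jul 14, 2175: 365 days.
Jul 14, 2175 → Jul 14, 2176: 366 days (Feb 29, 2176 is in that span).
Jul 14, 2176 → Jul 14, 2177: 365 days.
Jul 14, 2177 → Jul 14, 2178: 365 days.
Jul 14, 2178 → Jul 14, 2179: 365 days.
Jul 14, 2179 → Jul 14, 2180: 366 days (Feb 29, 2180 is in that span).
Jul 14, 2180 → Jul 14, 2181: 365 days.
Jul 14, 2181 → Jul 14, 2182: 365 days.
Jul 14, 2182 → Jul 14, 2183: 365 days.
Jul 14, 2183 → Jul 14, 2184: 366 days (Feb 29, 2184 is in that span).
Jul 14, 2184 → Jul 14, 2185: 365 days.
Jul 14, 2185 → Jul 14, 2186: 365 days.
Jul 14, 2186 → Jul 14, 2187: 365 days.
Jul 14, 2187 → Jul 14, 2188: 366 days (Feb 29, 2188 is in that span).
Jul 14, 2188 → Jul 14, 2189: 365 days.
Jul 14, 2189 → Jul 14, 2190: 365 days.
Jul 14, 2190 → Jul 14, 2191: 365 days.
Jul 14, 2191 → Jul 14, 2192: 366 days (Feb 29, 2192 is in that span).
Jul 14, 2192 → Aug 14, 2192: 31 days (July has 31).
Aug 14, 2192 → Sep 14, 2192: 31 days (August has 31).
Sep 14, 2192 → Oct 14, 2192: 30 days (September has 30).
Oct 14, 2192 → Nov 14, 2192: 31 days (October has 31).
Nov 14, 2192 → Dec 14, 2192: 30 days (November has 30).
Dec 14, 2192 → Jan 14, 2193: 31 days (December has 31).
Jan 14, 2193 → Feb 14, 2193: 31 days (January has 31).
Feb 14, 2193 → Mar 14, 2193: 28 days (February has 28).
Mar 14, 2193 → Apr 14, 2193: 31 days (March has 31).
Apr 14, 2193 → May 14, 2193: 30 days (April has 30).
May 14, 2193 → Jun 14, 2193: 31 days (May has 31).
Jun 14, 2193 → Jul 14, 2193: 30 days (June has 30).
Jul 14, 2193 → Jul 30, 2193: 16 days.
Total: 7686 days.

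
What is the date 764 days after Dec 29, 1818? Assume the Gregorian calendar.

+365 (one year) → Dec 29, 1819 (399 left).
Dec has 31 days: +3 → Jan 1, 1820 (396 left).
Jan has 31 days: +31 → Feb 1, 1820 (365 left).
Feb has 29 days: +29 → Mar 1, 1820 (336 left).
Mar has 31 days: +31 → Apr 1, 1820 (305 left).
Apr has 30 days: +30 → May 1, 1820 (275 left).
May has 31 days: +31 → Jun 1, 1820 (244 left).
Jun has 30 days: +30 → Jul 1, 1820 (214 left).
Jul has 31 days: +31 → Aug 1, 1820 (183 left).
Aug has 31 days: +31 → Sep 1, 1820 (152 left).
Sep has 30 days: +30 → Oct 1, 1820 (122 left).
Oct has 31 days: +31 → Nov 1, 1820 (91 left).
Nov has 30 days: +30 → Dec 1, 1820 (61 left).
Dec has 31 days: +31 → Jan 1, 1821 (30 left).
+30 → Jan 31, 1821.

January 31, 1821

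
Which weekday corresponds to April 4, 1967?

Tuesday

Doomsday rule: the anchor day for the 1900s is Wednesday. For year 67: 67÷12 = 5 r 7, and 7÷4 = 1, so 5+7+1 = 13.
Wednesday + 13 ≡ Tuesday — that's 1967's doomsday.
In April the doomsday date is Apr 4.
Apr 4 is the doomsday itself: Tuesday.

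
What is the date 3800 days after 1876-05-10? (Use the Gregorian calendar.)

+365 (one year) → May 10, 1877 (3435 left).
+365 (one year) → May 10, 1878 (3070 left).
+365 (one year) → May 10, 1879 (2705 left).
+366 (one year; includes Feb 29, 1880) → May 10, 1880 (2339 left).
+365 (one year) → May 10, 1881 (1974 left).
+365 (one year) → May 10, 1882 (1609 left).
+365 (one year) → May 10, 1883 (1244 left).
+366 (one year; includes Feb 29, 1884) → May 10, 1884 (878 left).
+365 (one year) → May 10, 1885 (513 left).
+365 (one year) → May 10, 1886 (148 left).
May has 31 days: +22 → Jun 1, 1886 (126 left).
Jun has 30 days: +30 → Jul 1, 1886 (96 left).
Jul has 31 days: +31 → Aug 1, 1886 (65 left).
Aug has 31 days: +31 → Sep 1, 1886 (34 left).
Sep has 30 days: +30 → Oct 1, 1886 (4 left).
+4 → Oct 5, 1886.

October 5, 1886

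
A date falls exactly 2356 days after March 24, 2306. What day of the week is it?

Wednesday

Mar 24, 2306 is a Saturday.
2356 mod 7 = 4, so 2356 days after a Saturday is Saturday + 4 = Wednesday.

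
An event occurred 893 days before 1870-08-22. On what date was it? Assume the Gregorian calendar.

−365 (one year) → Aug 22, 1869 (528 left).
−365 (one year) → Aug 22, 1868 (163 left).
−22 → Jul 31, 1868 (end of Jul, 31 days; 141 left).
−31 → Jun 30, 1868 (end of Jun, 30 days; 110 left).
−30 → May 31, 1868 (end of May, 31 days; 80 left).
−31 → Apr 30, 1868 (end of Apr, 30 days; 49 left).
−30 → Mar 31, 1868 (end of Mar, 31 days; 19 left).
−19 → Mar 12, 1868.

March 12, 1868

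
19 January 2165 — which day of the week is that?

Doomsday rule: the anchor day for the 2100s is Sunday. For year 65: 65÷12 = 5 r 5, and 5÷4 = 1, so 5+5+1 = 11.
Sunday + 11 ≡ Thursday — that's 2165's doomsday.
In January the doomsday date is Jan 3 (2165 is not a leap year).
Jan 19 is 16 days after Jan 3; 16 mod 7 = 2, so Thursday + 2 = Saturday.

Saturday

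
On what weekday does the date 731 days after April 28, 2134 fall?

Saturday

First find the weekday of Apr 28, 2134. Doomsday rule: the anchor day for the 2100s is Sunday. For year 34: 34÷12 = 2 r 10, and 10÷4 = 2, so 2+10+2 = 14.
Sunday + 14 ≡ Sunday — that's 2134's doomsday.
In April the doomsday date is Apr 4.
Apr 28 is 24 days after Apr 4; 24 mod 7 = 3, so Sunday + 3 = Wednesday.
731 mod 7 = 3, so 731 days after a Wednesday is Wednesday + 3 = Saturday.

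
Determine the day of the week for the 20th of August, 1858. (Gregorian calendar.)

January 1, 1858 is a Friday.
Jan 1, 1858 → Feb 1, 1858: 31 days (January has 31).
Feb 1, 1858 → Mar 1, 1858: 28 days (February has 28).
Mar 1, 1858 → Apr 1, 1858: 31 days (March has 31).
Apr 1, 1858 → May 1, 1858: 30 days (April has 30).
May 1, 1858 → Jun 1, 1858: 31 days (May has 31).
Jun 1, 1858 → Jul 1, 1858: 30 days (June has 30).
Jul 1, 1858 → Aug 1, 1858: 31 days (July has 31).
Aug 1, 1858 → Aug 20, 1858: 19 days.
Total: 231 days.
231 mod 7 = 0, so Friday + 0 = Friday.

Friday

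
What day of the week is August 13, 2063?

Doomsday rule: the anchor day for the 2000s is Tuesday. For year 63: 63÷12 = 5 r 3, and 3÷4 = 0, so 5+3+0 = 8.
Tuesday + 8 ≡ Wednesday — that's 2063's doomsday.
In August the doomsday date is Aug 8.
Aug 13 is 5 days after Aug 8; 5 mod 7 = 5, so Wednesday + 5 = Monday.

Monday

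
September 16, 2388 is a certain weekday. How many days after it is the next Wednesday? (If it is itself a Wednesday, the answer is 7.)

Sep 16, 2388 is a Friday.
From Friday to the next Wednesday is 5 days.

5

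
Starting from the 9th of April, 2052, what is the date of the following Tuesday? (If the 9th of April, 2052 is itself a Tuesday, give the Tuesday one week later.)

April 16, 2052

Apr 9, 2052 is a Tuesday.
From Tuesday to the next Tuesday is 7 days.
Apr 9, 2052 + 7 = Apr 16, 2052.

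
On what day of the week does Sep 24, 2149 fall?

Wednesday

Doomsday rule: the anchor day for the 2100s is Sunday. For year 49: 49÷12 = 4 r 1, and 1÷4 = 0, so 4+1+0 = 5.
Sunday + 5 ≡ Friday — that's 2149's doomsday.
In September the doomsday date is Sep 5.
Sep 24 is 19 days after Sep 5; 19 mod 7 = 5, so Friday + 5 = Wednesday.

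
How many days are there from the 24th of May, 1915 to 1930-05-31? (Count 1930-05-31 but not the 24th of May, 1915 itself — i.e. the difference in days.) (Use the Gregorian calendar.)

5486

May 24, 1915 → May 24, 1916: 366 days (Feb 29, 1916 is in that span).
May 24, 1916 → May 24, 1917: 365 days.
May 24, 1917 → May 24, 1918: 365 days.
May 24, 1918 → May 24, 1919: 365 days.
May 24, 1919 → May 24, 1920: 366 days (Feb 29, 1920 is in that span).
May 24, 1920 → May 24, 1921: 365 days.
May 24, 1921 → May 24, 1922: 365 days.
May 24, 1922 → May 24, 1923: 365 days.
May 24, 1923 → May 24, 1924: 366 days (Feb 29, 1924 is in that span).
May 24, 1924 → May 24, 1925: 365 days.
May 24, 1925 → May 24, 1926: 365 days.
May 24, 1926 → May 24, 1927: 365 days.
May 24, 1927 → May 24, 1928: 366 days (Feb 29, 1928 is in that span).
May 24, 1928 → May 24, 1929: 365 days.
May 24, 1929 → Jun 24, 1929: 31 days (May has 31).
Jun 24, 1929 → Jul 24, 1929: 30 days (June has 30).
Jul 24, 1929 → Aug 24, 1929: 31 days (July has 31).
Aug 24, 1929 → Sep 24, 1929: 31 days (August has 31).
Sep 24, 1929 → Oct 24, 1929: 30 days (September has 30).
Oct 24, 1929 → Nov 24, 1929: 31 days (October has 31).
Nov 24, 1929 → Dec 24, 1929: 30 days (November has 30).
Dec 24, 1929 → Jan 24, 1930: 31 days (December has 31).
Jan 24, 1930 → Feb 24, 1930: 31 days (January has 31).
Feb 24, 1930 → Mar 24, 1930: 28 days (February has 28).
Mar 24, 1930 → Apr 24, 1930: 31 days (March has 31).
Apr 24, 1930 → May 24, 1930: 30 days (April has 30).
May 24, 1930 → May 31, 1930: 7 days.
Total: 5486 days.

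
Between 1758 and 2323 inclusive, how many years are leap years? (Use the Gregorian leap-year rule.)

Multiples of 4 in [1758,2323]: 141.
Of those, multiples of 100: 6 (not leap unless ÷400).
Multiples of 400: 1.
Leap years = 141 − 6 + 1 = 136.

136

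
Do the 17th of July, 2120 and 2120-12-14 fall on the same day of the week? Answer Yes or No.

No

From Jul 17, 2120 to Dec 14, 2120 is 150 days.
150 mod 7 = 3, so they are different weekdays.
(Jul 17, 2120 is a Wednesday; Dec 14, 2120 is a Saturday.)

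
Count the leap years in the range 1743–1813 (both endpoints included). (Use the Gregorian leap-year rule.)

17

Multiples of 4 in [1743,1813]: 18.
Of those, multiples of 100: 1 (not leap unless ÷400).
Multiples of 400: 0.
Leap years = 18 − 1 + 0 = 17.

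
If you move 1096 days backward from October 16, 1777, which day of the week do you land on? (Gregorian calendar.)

First find the weekday of Oct 16, 1777. Doomsday rule: the anchor day for the 1700s is Sunday. For year 77: 77÷12 = 6 r 5, and 5÷4 = 1, so 6+5+1 = 12.
Sunday + 12 ≡ Friday — that's 1777's doomsday.
In October the doomsday date is Oct 10.
Oct 16 is 6 days after Oct 10; 6 mod 7 = 6, so Friday + 6 = Thursday.
1096 mod 7 = 4, so 1096 days before a Thursday is Thursday − 4 = Sunday.

Sunday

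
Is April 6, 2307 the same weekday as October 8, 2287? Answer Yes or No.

From Oct 8, 2287 to Apr 6, 2307 is 7119 days.
7119 mod 7 = 0, so they are the same weekday.
(Oct 8, 2287 is a Saturday; Apr 6, 2307 is a Saturday.)

Yes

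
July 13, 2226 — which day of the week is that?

Doomsday rule: the anchor day for the 2200s is Friday. For year 26: 26÷12 = 2 r 2, and 2÷4 = 0, so 2+2+0 = 4.
Friday + 4 ≡ Tuesday — that's 2226's doomsday.
In July the doomsday date is Jul 11.
Jul 13 is 2 days after Jul 11; 2 mod 7 = 2, so Tuesday + 2 = Thursday.

Thursday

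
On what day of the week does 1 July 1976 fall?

Thursday

January 1, 1976 is a Thursday.
Jan 1, 1976 → Feb 1, 1976: 31 days (January has 31).
Feb 1, 1976 → Mar 1, 1976: 29 days (February has 29).
Mar 1, 1976 → Apr 1, 1976: 31 days (March has 31).
Apr 1, 1976 → May 1, 1976: 30 days (April has 30).
May 1, 1976 → Jun 1, 1976: 31 days (May has 31).
Jun 1, 1976 → Jul 1, 1976: 30 days.
Total: 182 days.
182 mod 7 = 0, so Thursday + 0 = Thursday.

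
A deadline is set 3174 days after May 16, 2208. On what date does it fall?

January 23, 2217

+365 (one year) → May 16, 2209 (2809 left).
+365 (one year) → May 16, 2210 (2444 left).
+365 (one year) → May 16, 2211 (2079 left).
+366 (one year; includes Feb 29, 2212) → May 16, 2212 (1713 left).
+365 (one year) → May 16, 2213 (1348 left).
+365 (one year) → May 16, 2214 (983 left).
+365 (one year) → May 16, 2215 (618 left).
+366 (one year; includes Feb 29, 2216) → May 16, 2216 (252 left).
May has 31 days: +16 → Jun 1, 2216 (236 left).
Jun has 30 days: +30 → Jul 1, 2216 (206 left).
Jul has 31 days: +31 → Aug 1, 2216 (175 left).
Aug has 31 days: +31 → Sep 1, 2216 (144 left).
Sep has 30 days: +30 → Oct 1, 2216 (114 left).
Oct has 31 days: +31 → Nov 1, 2216 (83 left).
Nov has 30 days: +30 → Dec 1, 2216 (53 left).
Dec has 31 days: +31 → Jan 1, 2217 (22 left).
+22 → Jan 23, 2217.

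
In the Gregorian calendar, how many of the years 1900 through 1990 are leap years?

22

Multiples of 4 in [1900,1990]: 23.
Of those, multiples of 100: 1 (not leap unless ÷400).
Multiples of 400: 0.
Leap years = 23 − 1 + 0 = 22.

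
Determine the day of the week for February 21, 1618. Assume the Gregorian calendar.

Doomsday rule: the anchor day for the 1600s is Tuesday. For year 18: 18÷12 = 1 r 6, and 6÷4 = 1, so 1+6+1 = 8.
Tuesday + 8 ≡ Wednesday — that's 1618's doomsday.
In February the doomsday date is Feb 28 (1618 is not a leap year).
Feb 21 is 7 days before Feb 28; 7 mod 7 = 0, so Wednesday − 0 = Wednesday.

Wednesday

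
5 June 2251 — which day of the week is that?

Thursday

Doomsday rule: the anchor day for the 2200s is Friday. For year 51: 51÷12 = 4 r 3, and 3÷4 = 0, so 4+3+0 = 7.
Friday + 7 ≡ Friday — that's 2251's doomsday.
In June the doomsday date is Jun 6.
Jun 5 is 1 day before Jun 6; 1 mod 7 = 1, so Friday − 1 = Thursday.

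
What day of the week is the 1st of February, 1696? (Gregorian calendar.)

Wednesday

Doomsday rule: the anchor day for the 1600s is Tuesday. For year 96: 96÷12 = 8 r 0, and 0÷4 = 0, so 8+0+0 = 8.
Tuesday + 8 ≡ Wednesday — that's 1696's doomsday.
In February the doomsday date is Feb 29 (1696 is a leap year (divisible by 4)).
Feb 1 is 28 days before Feb 29; 28 mod 7 = 0, so Wednesday − 0 = Wednesday.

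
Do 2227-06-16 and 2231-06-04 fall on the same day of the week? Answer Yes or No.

From Jun 16, 2227 to Jun 4, 2231 is 1449 days.
1449 mod 7 = 0, so they are the same weekday.
(Jun 16, 2227 is a Saturday; Jun 4, 2231 is a Saturday.)

Yes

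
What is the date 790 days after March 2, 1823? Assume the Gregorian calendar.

April 30, 1825

+366 (one year; includes Feb 29, 1824) → Mar 2, 1824 (424 left).
+365 (one year) → Mar 2, 1825 (59 left).
Mar has 31 days: +30 → Apr 1, 1825 (29 left).
+29 → Apr 30, 1825.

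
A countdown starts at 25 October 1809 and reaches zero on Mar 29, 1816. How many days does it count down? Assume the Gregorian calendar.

Oct 25, 1809 → Oct 25, 1810: 365 days.
Oct 25, 1810 → Oct 25, 1811: 365 days.
Oct 25, 1811 → Oct 25, 1812: 366 days (Feb 29, 1812 is in that span).
Oct 25, 1812 → Oct 25, 1813: 365 days.
Oct 25, 1813 → Oct 25, 1814: 365 days.
Oct 25, 1814 → Oct 25, 1815: 365 days.
Oct 25, 1815 → Nov 25, 1815: 31 days (October has 31).
Nov 25, 1815 → Dec 25, 1815: 30 days (November has 30).
Dec 25, 1815 → Jan 25, 1816: 31 days (December has 31).
Jan 25, 1816 → Feb 25, 1816: 31 days (January has 31).
Feb 25, 1816 → Mar 25, 1816: 29 days (February has 29).
Mar 25, 1816 → Mar 29, 1816: 4 days.
Total: 2347 days.

2347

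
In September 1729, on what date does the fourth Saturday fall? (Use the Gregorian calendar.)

September 24, 1729

September 1, 1729 is a Thursday.
The first Saturday is therefore September 3 (2 days later).
The fourth Saturday is 3 + 3×7 = September 24.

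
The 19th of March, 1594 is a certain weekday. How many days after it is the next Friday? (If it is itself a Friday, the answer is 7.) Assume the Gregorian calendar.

6

Mar 19, 1594 is a Saturday.
From Saturday to the next Friday is 6 days.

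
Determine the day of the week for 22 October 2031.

Wednesday

Doomsday rule: the anchor day for the 2000s is Tuesday. For year 31: 31÷12 = 2 r 7, and 7÷4 = 1, so 2+7+1 = 10.
Tuesday + 10 ≡ Friday — that's 2031's doomsday.
In October the doomsday date is Oct 10.
Oct 22 is 12 days after Oct 10; 12 mod 7 = 5, so Friday + 5 = Wednesday.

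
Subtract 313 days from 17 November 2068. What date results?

−17 → Oct 31, 2068 (end of Oct, 31 days; 296 left).
−31 → Sep 30, 2068 (end of Sep, 30 days; 265 left).
−30 → Aug 31, 2068 (end of Aug, 31 days; 235 left).
−31 → Jul 31, 2068 (end of Jul, 31 days; 204 left).
−31 → Jun 30, 2068 (end of Jun, 30 days; 173 left).
−30 → May 31, 2068 (end of May, 31 days; 143 left).
−31 → Apr 30, 2068 (end of Apr, 30 days; 112 left).
−30 → Mar 31, 2068 (end of Mar, 31 days; 82 left).
−31 → Feb 29, 2068 (end of Feb, 29 days; 51 left).
−29 → Jan 31, 2068 (end of Jan, 31 days; 22 left).
−22 → Jan 9, 2068.

January 9, 2068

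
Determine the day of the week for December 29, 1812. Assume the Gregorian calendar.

Tuesday

Doomsday rule: the anchor day for the 1800s is Friday. For year 12: 12÷12 = 1 r 0, and 0÷4 = 0, so 1+0+0 = 1.
Friday + 1 ≡ Saturday — that's 1812's doomsday.
In December the doomsday date is Dec 12.
Dec 29 is 17 days after Dec 12; 17 mod 7 = 3, so Saturday + 3 = Tuesday.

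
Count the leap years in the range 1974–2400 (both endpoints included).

Multiples of 4 in [1974,2400]: 107.
Of those, multiples of 100: 5 (not leap unless ÷400).
Multiples of 400: 2.
Leap years = 107 − 5 + 2 = 104.

104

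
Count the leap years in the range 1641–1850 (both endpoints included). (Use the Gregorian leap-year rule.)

Multiples of 4 in [1641,1850]: 52.
Of those, multiples of 100: 2 (not leap unless ÷400).
Multiples of 400: 0.
Leap years = 52 − 2 + 0 = 50.

50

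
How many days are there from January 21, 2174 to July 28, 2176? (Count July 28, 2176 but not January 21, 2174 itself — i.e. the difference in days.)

Jan 21, 2174 → Jan 21, 2175: 365 days.
Jan 21, 2175 → Jan 21, 2176: 365 days.
Jan 21, 2176 → Feb 21, 2176: 31 days (January has 31).
Feb 21, 2176 → Mar 21, 2176: 29 days (February has 29).
Mar 21, 2176 → Apr 21, 2176: 31 days (March has 31).
Apr 21, 2176 → May 21, 2176: 30 days (April has 30).
May 21, 2176 → Jun 21, 2176: 31 days (May has 31).
Jun 21, 2176 → Jul 21, 2176: 30 days (June has 30).
Jul 21, 2176 → Jul 28, 2176: 7 days.
Total: 919 days.

919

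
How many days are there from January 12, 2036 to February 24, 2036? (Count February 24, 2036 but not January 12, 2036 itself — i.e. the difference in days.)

43

Jan 12, 2036 → Feb 12, 2036: 31 days (January has 31).
Feb 12, 2036 → Feb 24, 2036: 12 days.
Total: 43 days.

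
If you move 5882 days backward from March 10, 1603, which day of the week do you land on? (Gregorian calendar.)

Saturday

First find the weekday of Mar 10, 1603. Doomsday rule: the anchor day for the 1600s is Tuesday. For year 03: 3÷12 = 0 r 3, and 3÷4 = 0, so 0+3+0 = 3.
Tuesday + 3 ≡ Friday — that's 1603's doomsday.
In March the doomsday date is Mar 14.
Mar 10 is 4 days before Mar 14; 4 mod 7 = 4, so Friday − 4 = Monday.
5882 mod 7 = 2, so 5882 days before a Monday is Monday − 2 = Saturday.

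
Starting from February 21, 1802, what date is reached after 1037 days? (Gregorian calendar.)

+365 (one year) → Feb 21, 1803 (672 left).
+365 (one year) → Feb 21, 1804 (307 left).
Feb has 29 days: +9 → Mar 1, 1804 (298 left).
Mar has 31 days: +31 → Apr 1, 1804 (267 left).
Apr has 30 days: +30 → May 1, 1804 (237 left).
May has 31 days: +31 → Jun 1, 1804 (206 left).
Jun has 30 days: +30 → Jul 1, 1804 (176 left).
Jul has 31 days: +31 → Aug 1, 1804 (145 left).
Aug has 31 days: +31 → Sep 1, 1804 (114 left).
Sep has 30 days: +30 → Oct 1, 1804 (84 left).
Oct has 31 days: +31 → Nov 1, 1804 (53 left).
Nov has 30 days: +30 → Dec 1, 1804 (23 left).
+23 → Dec 24, 1804.

December 24, 1804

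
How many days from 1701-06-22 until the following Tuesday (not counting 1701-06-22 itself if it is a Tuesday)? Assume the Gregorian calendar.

Jun 22, 1701 is a Wednesday.
From Wednesday to the next Tuesday is 6 days.

6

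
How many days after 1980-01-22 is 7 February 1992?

4399

Jan 22, 1980 → Jan 22, 1981: 366 days (Feb 29, 1980 is in that span).
Jan 22, 1981 → Jan 22, 1982: 365 days.
Jan 22, 1982 → Jan 22, 1983: 365 days.
Jan 22, 1983 → Jan 22, 1984: 365 days.
Jan 22, 1984 → Jan 22, 1985: 366 days (Feb 29, 1984 is in that span).
Jan 22, 1985 → Jan 22, 1986: 365 days.
Jan 22, 1986 → Jan 22, 1987: 365 days.
Jan 22, 1987 → Jan 22, 1988: 365 days.
Jan 22, 1988 → Jan 22, 1989: 366 days (Feb 29, 1988 is in that span).
Jan 22, 1989 → Jan 22, 1990: 365 days.
Jan 22, 1990 → Jan 22, 1991: 365 days.
Jan 22, 1991 → Feb 22, 1991: 31 days (January has 31).
Feb 22, 1991 → Mar 22, 1991: 28 days (February has 28).
Mar 22, 1991 → Apr 22, 1991: 31 days (March has 31).
Apr 22, 1991 → May 22, 1991: 30 days (April has 30).
May 22, 1991 → Jun 22, 1991: 31 days (May has 31).
Jun 22, 1991 → Jul 22, 1991: 30 days (June has 30).
Jul 22, 1991 → Aug 22, 1991: 31 days (July has 31).
Aug 22, 1991 → Sep 22, 1991: 31 days (August has 31).
Sep 22, 1991 → Oct 22, 1991: 30 days (September has 30).
Oct 22, 1991 → Nov 22, 1991: 31 days (October has 31).
Nov 22, 1991 → Dec 22, 1991: 30 days (November has 30).
Dec 22, 1991 → Jan 22, 1992: 31 days (December has 31).
Jan 22, 1992 → Feb 7, 1992: 16 days.
Total: 4399 days.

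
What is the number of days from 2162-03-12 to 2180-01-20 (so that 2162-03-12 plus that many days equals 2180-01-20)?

6523

Mar 12, 2162 → Mar 12, 2163: 365 days.
Mar 12, 2163 → Mar 12, 2164: 366 days (Feb 29, 2164 is in that span).
Mar 12, 2164 → Mar 12, 2165: 365 days.
Mar 12, 2165 → Mar 12, 2166: 365 days.
Mar 12, 2166 → Mar 12, 2167: 365 days.
Mar 12, 2167 → Mar 12, 2168: 366 days (Feb 29, 2168 is in that span).
Mar 12, 2168 → Mar 12, 2169: 365 days.
Mar 12, 2169 → Mar 12, 2170: 365 days.
Mar 12, 2170 → Mar 12, 2171: 365 days.
Mar 12, 2171 → Mar 12, 2172: 366 days (Feb 29, 2172 is in that span).
Mar 12, 2172 → Mar 12, 2173: 365 days.
Mar 12, 2173 → Mar 12, 2174: 365 days.
Mar 12, 2174 → Mar 12, 2175: 365 days.
Mar 12, 2175 → Mar 12, 2176: 366 days (Feb 29, 2176 is in that span).
Mar 12, 2176 → Mar 12, 2177: 365 days.
Mar 12, 2177 → Mar 12, 2178: 365 days.
Mar 12, 2178 → Mar 12, 2179: 365 days.
Mar 12, 2179 → Apr 12, 2179: 31 days (March has 31).
Apr 12, 2179 → May 12, 2179: 30 days (April has 30).
May 12, 2179 → Jun 12, 2179: 31 days (May has 31).
Jun 12, 2179 → Jul 12, 2179: 30 days (June has 30).
Jul 12, 2179 → Aug 12, 2179: 31 days (July has 31).
Aug 12, 2179 → Sep 12, 2179: 31 days (August has 31).
Sep 12, 2179 → Oct 12, 2179: 30 days (September has 30).
Oct 12, 2179 → Nov 12, 2179: 31 days (October has 31).
Nov 12, 2179 → Dec 12, 2179: 30 days (November has 30).
Dec 12, 2179 → Jan 12, 2180: 31 days (December has 31).
Jan 12, 2180 → Jan 20, 2180: 8 days.
Total: 6523 days.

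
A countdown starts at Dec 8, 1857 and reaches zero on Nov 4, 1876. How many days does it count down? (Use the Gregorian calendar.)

Dec 8, 1857 → Dec 8, 1858: 365 days.
Dec 8, 1858 → Dec 8, 1859: 365 days.
Dec 8, 1859 → Dec 8, 1860: 366 days (Feb 29, 1860 is in that span).
Dec 8, 1860 → Dec 8, 1861: 365 days.
Dec 8, 1861 → Dec 8, 1862: 365 days.
Dec 8, 1862 → Dec 8, 1863: 365 days.
Dec 8, 1863 → Dec 8, 1864: 366 days (Feb 29, 1864 is in that span).
Dec 8, 1864 → Dec 8, 1865: 365 days.
Dec 8, 1865 → Dec 8, 1866: 365 days.
Dec 8, 1866 → Dec 8, 1867: 365 days.
Dec 8, 1867 → Dec 8, 1868: 366 days (Feb 29, 1868 is in that span).
Dec 8, 1868 → Dec 8, 1869: 365 days.
Dec 8, 1869 → Dec 8, 1870: 365 days.
Dec 8, 1870 → Dec 8, 1871: 365 days.
Dec 8, 1871 → Dec 8, 1872: 366 days (Feb 29, 1872 is in that span).
Dec 8, 1872 → Dec 8, 1873: 365 days.
Dec 8, 1873 → Dec 8, 1874: 365 days.
Dec 8, 1874 → Dec 8, 1875: 365 days.
Dec 8, 1875 → Jan 8, 1876: 31 days (December has 31).
Jan 8, 1876 → Feb 8, 1876: 31 days (January has 31).
Feb 8, 1876 → Mar 8, 1876: 29 days (February has 29).
Mar 8, 1876 → Apr 8, 1876: 31 days (March has 31).
Apr 8, 1876 → May 8, 1876: 30 days (April has 30).
May 8, 1876 → Jun 8, 1876: 31 days (May has 31).
Jun 8, 1876 → Jul 8, 1876: 30 days (June has 30).
Jul 8, 1876 → Aug 8, 1876: 31 days (July has 31).
Aug 8, 1876 → Sep 8, 1876: 31 days (August has 31).
Sep 8, 1876 → Oct 8, 1876: 30 days (September has 30).
Oct 8, 1876 → Nov 4, 1876: 27 days.
Total: 6906 days.

6906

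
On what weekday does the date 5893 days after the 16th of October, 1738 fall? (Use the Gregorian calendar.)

First find the weekday of Oct 16, 1738. Doomsday rule: the anchor day for the 1700s is Sunday. For year 38: 38÷12 = 3 r 2, and 2÷4 = 0, so 3+2+0 = 5.
Sunday + 5 ≡ Friday — that's 1738's doomsday.
In October the doomsday date is Oct 10.
Oct 16 is 6 days after Oct 10; 6 mod 7 = 6, so Friday + 6 = Thursday.
5893 mod 7 = 6, so 5893 days after a Thursday is Thursday + 6 = Wednesday.

Wednesday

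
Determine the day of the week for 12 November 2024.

Tuesday

Doomsday rule: the anchor day for the 2000s is Tuesday. For year 24: 24÷12 = 2 r 0, and 0÷4 = 0, so 2+0+0 = 2.
Tuesday + 2 ≡ Thursday — that's 2024's doomsday.
In November the doomsday date is Nov 7.
Nov 12 is 5 days after Nov 7; 5 mod 7 = 5, so Thursday + 5 = Tuesday.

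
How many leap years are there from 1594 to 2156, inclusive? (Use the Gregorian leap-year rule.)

137

Multiples of 4 in [1594,2156]: 141.
Of those, multiples of 100: 6 (not leap unless ÷400).
Multiples of 400: 2.
Leap years = 141 − 6 + 2 = 137.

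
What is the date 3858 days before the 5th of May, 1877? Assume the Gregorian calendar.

−365 (one year) → May 5, 1876 (3493 left).
−366 (one year; includes Feb 29, 1876) → May 5, 1875 (3127 left).
−365 (one year) → May 5, 1874 (2762 left).
−365 (one year) → May 5, 1873 (2397 left).
−365 (one year) → May 5, 1872 (2032 left).
−366 (one year; includes Feb 29, 1872) → May 5, 1871 (1666 left).
−365 (one year) → May 5, 1870 (1301 left).
−365 (one year) → May 5, 1869 (936 left).
−365 (one year) → May 5, 1868 (571 left).
−366 (one year; includes Feb 29, 1868) → May 5, 1867 (205 left).
−5 → Apr 30, 1867 (end of Apr, 30 days; 200 left).
−30 → Mar 31, 1867 (end of Mar, 31 days; 170 left).
−31 → Feb 28, 1867 (end of Feb, 28 days; 139 left).
−28 → Jan 31, 1867 (end of Jan, 31 days; 111 left).
−31 → Dec 31, 1866 (end of Dec, 31 days; 80 left).
−31 → Nov 30, 1866 (end of Nov, 30 days; 49 left).
−30 → Oct 31, 1866 (end of Oct, 31 days; 19 left).
−19 → Oct 12, 1866.

October 12, 1866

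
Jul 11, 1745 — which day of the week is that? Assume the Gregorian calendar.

Sunday

Doomsday rule: the anchor day for the 1700s is Sunday. For year 45: 45÷12 = 3 r 9, and 9÷4 = 2, so 3+9+2 = 14.
Sunday + 14 ≡ Sunday — that's 1745's doomsday.
In July the doomsday date is Jul 11.
Jul 11 is the doomsday itself: Sunday.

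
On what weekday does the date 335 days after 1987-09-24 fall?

Wednesday

Sep 24, 1987 is a Thursday.
335 mod 7 = 6, so 335 days after a Thursday is Thursday + 6 = Wednesday.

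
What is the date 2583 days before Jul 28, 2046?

−365 (one year) → Jul 28, 2045 (2218 left).
−365 (one year) → Jul 28, 2044 (1853 left).
−366 (one year; includes Feb 29, 2044) → Jul 28, 2043 (1487 left).
−365 (one year) → Jul 28, 2042 (1122 left).
−365 (one year) → Jul 28, 2041 (757 left).
−365 (one year) → Jul 28, 2040 (392 left).
−28 → Jun 30, 2040 (end of Jun, 30 days; 364 left).
−30 → May 31, 2040 (end of May, 31 days; 334 left).
−31 → Apr 30, 2040 (end of Apr, 30 days; 303 left).
−30 → Mar 31, 2040 (end of Mar, 31 days; 273 left).
−31 → Feb 29, 2040 (end of Feb, 29 days; 242 left).
−29 → Jan 31, 2040 (end of Jan, 31 days; 213 left).
−31 → Dec 31, 2039 (end of Dec, 31 days; 182 left).
−31 → Nov 30, 2039 (end of Nov, 30 days; 151 left).
−30 → Oct 31, 2039 (end of Oct, 31 days; 121 left).
−31 → Sep 30, 2039 (end of Sep, 30 days; 90 left).
−30 → Aug 31, 2039 (end of Aug, 31 days; 60 left).
−31 → Jul 31, 2039 (end of Jul, 31 days; 29 left).
−29 → Jul 2, 2039.

July 2, 2039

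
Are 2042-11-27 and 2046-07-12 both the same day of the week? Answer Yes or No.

From Nov 27, 2042 to Jul 12, 2046 is 1323 days.
1323 mod 7 = 0, so they are the same weekday.
(Nov 27, 2042 is a Thursday; Jul 12, 2046 is a Thursday.)

Yes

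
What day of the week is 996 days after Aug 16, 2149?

Aug 16, 2149 is a Saturday.
996 mod 7 = 2, so 996 days after a Saturday is Saturday + 2 = Monday.

Monday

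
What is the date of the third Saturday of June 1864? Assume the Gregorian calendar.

June 1, 1864 is a Wednesday.
The first Saturday is therefore June 4 (3 days later).
The third Saturday is 4 + 2×7 = June 18.

June 18, 1864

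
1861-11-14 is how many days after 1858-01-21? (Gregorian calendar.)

1393

Jan 21, 1858 → Jan 21, 1859: 365 days.
Jan 21, 1859 → Jan 21, 1860: 365 days.
Jan 21, 1860 → Jan 21, 1861: 366 days (Feb 29, 1860 is in that span).
Jan 21, 1861 → Feb 21, 1861: 31 days (January has 31).
Feb 21, 1861 → Mar 21, 1861: 28 days (February has 28).
Mar 21, 1861 → Apr 21, 1861: 31 days (March has 31).
Apr 21, 1861 → May 21, 1861: 30 days (April has 30).
May 21, 1861 → Jun 21, 1861: 31 days (May has 31).
Jun 21, 1861 → Jul 21, 1861: 30 days (June has 30).
Jul 21, 1861 → Aug 21, 1861: 31 days (July has 31).
Aug 21, 1861 → Sep 21, 1861: 31 days (August has 31).
Sep 21, 1861 → Oct 21, 1861: 30 days (September has 30).
Oct 21, 1861 → Nov 14, 1861: 24 days.
Total: 1393 days.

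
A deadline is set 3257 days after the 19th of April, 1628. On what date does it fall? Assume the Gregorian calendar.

+365 (one year) → Apr 19, 1629 (2892 left).
+365 (one year) → Apr 19, 1630 (2527 left).
+365 (one year) → Apr 19, 1631 (2162 left).
+366 (one year; includes Feb 29, 1632) → Apr 19, 1632 (1796 left).
+365 (one year) → Apr 19, 1633 (1431 left).
+365 (one year) → Apr 19, 1634 (1066 left).
+365 (one year) → Apr 19, 1635 (701 left).
+366 (one year; includes Feb 29, 1636) → Apr 19, 1636 (335 left).
Apr has 30 days: +12 → May 1, 1636 (323 left).
May has 31 days: +31 → Jun 1, 1636 (292 left).
Jun has 30 days: +30 → Jul 1, 1636 (262 left).
Jul has 31 days: +31 → Aug 1, 1636 (231 left).
Aug has 31 days: +31 → Sep 1, 1636 (200 left).
Sep has 30 days: +30 → Oct 1, 1636 (170 left).
Oct has 31 days: +31 → Nov 1, 1636 (139 left).
Nov has 30 days: +30 → Dec 1, 1636 (109 left).
Dec has 31 days: +31 → Jan 1, 1637 (78 left).
Jan has 31 days: +31 → Feb 1, 1637 (47 left).
Feb has 28 days: +28 → Mar 1, 1637 (19 left).
+19 → Mar 20, 1637.

March 20, 1637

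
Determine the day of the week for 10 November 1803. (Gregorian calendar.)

Doomsday rule: the anchor day for the 1800s is Friday. For year 03: 3÷12 = 0 r 3, and 3÷4 = 0, so 0+3+0 = 3.
Friday + 3 ≡ Monday — that's 1803's doomsday.
In November the doomsday date is Nov 7.
Nov 10 is 3 days after Nov 7; 3 mod 7 = 3, so Monday + 3 = Thursday.

Thursday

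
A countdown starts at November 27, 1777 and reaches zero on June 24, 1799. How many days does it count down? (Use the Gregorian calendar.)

Nov 27, 1777 → Nov 27, 1778: 365 days.
Nov 27, 1778 → Nov 27, 1779: 365 days.
Nov 27, 1779 → Nov 27, 1780: 366 days (Feb 29, 1780 is in that span).
Nov 27, 1780 → Nov 27, 1781: 365 days.
Nov 27, 1781 → Nov 27, 1782: 365 days.
Nov 27, 1782 → Nov 27, 1783: 365 days.
Nov 27, 1783 → Nov 27, 1784: 366 days (Feb 29, 1784 is in that span).
Nov 27, 1784 → Nov 27, 1785: 365 days.
Nov 27, 1785 → Nov 27, 1786: 365 days.
Nov 27, 1786 → Nov 27, 1787: 365 days.
Nov 27, 1787 → Nov 27, 1788: 366 days (Feb 29, 1788 is in that span).
Nov 27, 1788 → Nov 27, 1789: 365 days.
Nov 27, 1789 → Nov 27, 1790: 365 days.
Nov 27, 1790 → Nov 27, 1791: 365 days.
Nov 27, 1791 → Nov 27, 1792: 366 days (Feb 29, 1792 is in that span).
Nov 27, 1792 → Nov 27, 1793: 365 days.
Nov 27, 1793 → Nov 27, 1794: 365 days.
Nov 27, 1794 → Nov 27, 1795: 365 days.
Nov 27, 1795 → Nov 27, 1796: 366 days (Feb 29, 1796 is in that span).
Nov 27, 1796 → Nov 27, 1797: 365 days.
Nov 27, 1797 → Nov 27, 1798: 365 days.
Nov 27, 1798 → Dec 27, 1798: 30 days (November has 30).
Dec 27, 1798 → Jan 27, 1799: 31 days (December has 31).
Jan 27, 1799 → Feb 27, 1799: 31 days (January has 31).
Feb 27, 1799 → Mar 27, 1799: 28 days (February has 28).
Mar 27, 1799 → Apr 27, 1799: 31 days (March has 31).
Apr 27, 1799 → May 27, 1799: 30 days (April has 30).
May 27, 1799 → Jun 24, 1799: 28 days.
Total: 7879 days.

7879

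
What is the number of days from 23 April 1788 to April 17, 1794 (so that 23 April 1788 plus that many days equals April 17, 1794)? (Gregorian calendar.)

2185

Apr 23, 1788 → Apr 23, 1789: 365 days.
Apr 23, 1789 → Apr 23, 1790: 365 days.
Apr 23, 1790 → Apr 23, 1791: 365 days.
Apr 23, 1791 → Apr 23, 1792: 366 days (Feb 29, 1792 is in that span).
Apr 23, 1792 → Apr 23, 1793: 365 days.
Apr 23, 1793 → May 23, 1793: 30 days (April has 30).
May 23, 1793 → Jun 23, 1793: 31 days (May has 31).
Jun 23, 1793 → Jul 23, 1793: 30 days (June has 30).
Jul 23, 1793 → Aug 23, 1793: 31 days (July has 31).
Aug 23, 1793 → Sep 23, 1793: 31 days (August has 31).
Sep 23, 1793 → Oct 23, 1793: 30 days (September has 30).
Oct 23, 1793 → Nov 23, 1793: 31 days (October has 31).
Nov 23, 1793 → Dec 23, 1793: 30 days (November has 30).
Dec 23, 1793 → Jan 23, 1794: 31 days (December has 31).
Jan 23, 1794 → Feb 23, 1794: 31 days (January has 31).
Feb 23, 1794 → Mar 23, 1794: 28 days (February has 28).
Mar 23, 1794 → Apr 17, 1794: 25 days.
Total: 2185 days.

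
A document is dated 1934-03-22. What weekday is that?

Thursday

Doomsday rule: the anchor day for the 1900s is Wednesday. For year 34: 34÷12 = 2 r 10, and 10÷4 = 2, so 2+10+2 = 14.
Wednesday + 14 ≡ Wednesday — that's 1934's doomsday.
In March the doomsday date is Mar 14.
Mar 22 is 8 days after Mar 14; 8 mod 7 = 1, so Wednesday + 1 = Thursday.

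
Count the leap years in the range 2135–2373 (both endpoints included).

Multiples of 4 in [2135,2373]: 60.
Of those, multiples of 100: 2 (not leap unless ÷400).
Multiples of 400: 0.
Leap years = 60 − 2 + 0 = 58.

58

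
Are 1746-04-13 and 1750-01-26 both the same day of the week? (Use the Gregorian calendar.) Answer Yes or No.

No

From Apr 13, 1746 to Jan 26, 1750 is 1384 days.
1384 mod 7 = 5, so they are different weekdays.
(Apr 13, 1746 is a Wednesday; Jan 26, 1750 is a Monday.)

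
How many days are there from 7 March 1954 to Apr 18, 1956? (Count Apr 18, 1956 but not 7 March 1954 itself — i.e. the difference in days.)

Mar 7, 1954 → Mar 7, 1955: 365 days.
Mar 7, 1955 → Mar 7, 1956: 366 days (Feb 29, 1956 is in that span).
Mar 7, 1956 → Apr 7, 1956: 31 days (March has 31).
Apr 7, 1956 → Apr 18, 1956: 11 days.
Total: 773 days.

773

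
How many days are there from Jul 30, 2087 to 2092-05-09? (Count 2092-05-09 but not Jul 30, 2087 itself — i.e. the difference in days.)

Jul 30, 2087 → Jul 30, 2088: 366 days (Feb 29, 2088 is in that span).
Jul 30, 2088 → Jul 30, 2089: 365 days.
Jul 30, 2089 → Jul 30, 2090: 365 days.
Jul 30, 2090 → Jul 30, 2091: 365 days.
Jul 30, 2091 → Aug 30, 2091: 31 days (July has 31).
Aug 30, 2091 → Sep 30, 2091: 31 days (August has 31).
Sep 30, 2091 → Oct 30, 2091: 30 days (September has 30).
Oct 30, 2091 → Nov 30, 2091: 31 days (October has 31).
Nov 30, 2091 → Dec 30, 2091: 30 days (November has 30).
Dec 30, 2091 → Jan 30, 2092: 31 days (December has 31).
Jan 30, 2092 → Feb 29, 2092: 30 days (January has 31).
Feb 29, 2092 → Mar 29, 2092: 29 days (February has 29).
Mar 29, 2092 → Apr 29, 2092: 31 days (March has 31).
Apr 29, 2092 → May 9, 2092: 10 days.
Total: 1745 days.

1745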